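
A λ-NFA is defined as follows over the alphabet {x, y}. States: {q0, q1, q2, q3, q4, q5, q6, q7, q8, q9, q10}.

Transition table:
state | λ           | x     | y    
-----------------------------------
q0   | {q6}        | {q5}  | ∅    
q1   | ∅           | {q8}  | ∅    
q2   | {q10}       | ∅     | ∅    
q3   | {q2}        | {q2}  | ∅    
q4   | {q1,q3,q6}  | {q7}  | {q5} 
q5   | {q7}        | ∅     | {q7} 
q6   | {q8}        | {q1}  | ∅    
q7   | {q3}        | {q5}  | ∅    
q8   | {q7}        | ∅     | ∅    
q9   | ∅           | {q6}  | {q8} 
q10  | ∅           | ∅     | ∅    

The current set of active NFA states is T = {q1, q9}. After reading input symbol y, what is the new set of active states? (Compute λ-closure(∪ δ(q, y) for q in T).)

q9 on y → {q8}.
No y-transition from q1.
Union after reading y: {q8}.
Now take the λ-closure:
From q8 via λ: add q7.
From q7 via λ: add q3.
From q3 via λ: add q2.
From q2 via λ: add q10.
No new states can be added; the closed set is {q2, q3, q7, q8, q10}.

{q2, q3, q7, q8, q10}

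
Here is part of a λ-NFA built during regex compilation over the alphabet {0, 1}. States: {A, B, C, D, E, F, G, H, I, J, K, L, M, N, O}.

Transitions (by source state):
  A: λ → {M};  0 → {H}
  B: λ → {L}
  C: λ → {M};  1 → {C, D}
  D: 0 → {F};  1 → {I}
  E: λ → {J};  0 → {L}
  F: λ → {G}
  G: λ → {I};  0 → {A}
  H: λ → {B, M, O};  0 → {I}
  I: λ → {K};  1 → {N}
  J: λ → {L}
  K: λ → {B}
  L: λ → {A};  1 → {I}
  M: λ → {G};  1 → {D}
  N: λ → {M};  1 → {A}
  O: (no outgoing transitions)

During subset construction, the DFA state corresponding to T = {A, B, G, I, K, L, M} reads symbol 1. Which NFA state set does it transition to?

{A, B, D, G, I, K, L, M, N}

I on 1 → {N}.
L on 1 → {I}.
M on 1 → {D}.
No 1-transition from A, B, G, K.
Union after reading 1: {D, I, N}.
Now take the λ-closure:
From I via λ: add K.
From N via λ: add M.
From K via λ: add B.
From M via λ: add G.
From B via λ: add L.
From L via λ: add A.
No new states can be added; the closed set is {A, B, D, G, I, K, L, M, N}.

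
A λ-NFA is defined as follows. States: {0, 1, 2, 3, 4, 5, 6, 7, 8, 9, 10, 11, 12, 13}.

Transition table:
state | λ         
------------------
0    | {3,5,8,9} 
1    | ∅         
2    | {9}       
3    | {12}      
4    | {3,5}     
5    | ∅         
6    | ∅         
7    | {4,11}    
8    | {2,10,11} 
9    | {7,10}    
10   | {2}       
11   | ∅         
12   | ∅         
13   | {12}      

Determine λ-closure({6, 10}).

{2, 3, 4, 5, 6, 7, 9, 10, 11, 12}

Start with {6, 10}.
From 10 via λ: add 2.
From 2 via λ: add 9.
From 9 via λ: add 7.
From 7 via λ: add 4, 11.
From 4 via λ: add 3, 5.
From 3 via λ: add 12.
No new states can be added; the closed set is {2, 3, 4, 5, 6, 7, 9, 10, 11, 12}.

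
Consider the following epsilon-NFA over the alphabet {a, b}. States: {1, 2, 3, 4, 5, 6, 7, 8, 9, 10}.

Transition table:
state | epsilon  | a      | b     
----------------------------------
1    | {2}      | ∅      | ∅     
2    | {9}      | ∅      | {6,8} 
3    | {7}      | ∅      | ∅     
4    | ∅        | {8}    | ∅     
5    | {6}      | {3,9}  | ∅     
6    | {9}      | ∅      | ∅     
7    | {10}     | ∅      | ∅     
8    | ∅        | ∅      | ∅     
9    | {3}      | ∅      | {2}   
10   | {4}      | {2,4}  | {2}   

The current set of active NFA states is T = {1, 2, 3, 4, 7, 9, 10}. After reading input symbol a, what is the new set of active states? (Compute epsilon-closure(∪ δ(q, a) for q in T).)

4 on a → {8}.
10 on a → {2, 4}.
No a-transition from 1, 2, 3, 7, 9.
Union after reading a: {2, 4, 8}.
Now take the epsilon-closure:
From 2 via epsilon: add 9.
From 9 via epsilon: add 3.
From 3 via epsilon: add 7.
From 7 via epsilon: add 10.
No new states can be added; the closed set is {2, 3, 4, 7, 8, 9, 10}.

{2, 3, 4, 7, 8, 9, 10}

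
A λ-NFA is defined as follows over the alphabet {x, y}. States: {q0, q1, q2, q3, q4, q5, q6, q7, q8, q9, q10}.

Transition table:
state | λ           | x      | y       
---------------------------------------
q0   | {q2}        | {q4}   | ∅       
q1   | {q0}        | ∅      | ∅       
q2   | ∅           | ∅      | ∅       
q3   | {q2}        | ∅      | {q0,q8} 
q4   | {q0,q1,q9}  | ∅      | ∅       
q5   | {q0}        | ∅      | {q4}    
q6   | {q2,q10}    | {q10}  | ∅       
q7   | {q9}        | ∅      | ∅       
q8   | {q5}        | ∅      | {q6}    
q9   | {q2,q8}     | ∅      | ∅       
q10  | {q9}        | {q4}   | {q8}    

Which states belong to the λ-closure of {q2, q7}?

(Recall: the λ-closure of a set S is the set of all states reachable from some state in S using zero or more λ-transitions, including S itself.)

{q0, q2, q5, q7, q8, q9}

Start with {q2, q7}.
From q7 via λ: add q9.
From q9 via λ: add q8.
From q8 via λ: add q5.
From q5 via λ: add q0.
No new states can be added; the closed set is {q0, q2, q5, q7, q8, q9}.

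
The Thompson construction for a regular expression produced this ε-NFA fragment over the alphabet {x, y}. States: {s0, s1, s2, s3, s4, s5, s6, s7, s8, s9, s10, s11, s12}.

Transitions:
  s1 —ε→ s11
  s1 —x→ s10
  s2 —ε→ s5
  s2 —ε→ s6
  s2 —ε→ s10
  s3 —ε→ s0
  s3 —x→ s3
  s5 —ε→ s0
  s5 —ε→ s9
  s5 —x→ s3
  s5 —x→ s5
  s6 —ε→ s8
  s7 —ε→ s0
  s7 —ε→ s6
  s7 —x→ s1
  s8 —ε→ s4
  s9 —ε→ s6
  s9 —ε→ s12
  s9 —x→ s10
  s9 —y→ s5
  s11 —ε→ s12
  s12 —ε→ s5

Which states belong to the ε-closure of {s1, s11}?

{s0, s1, s4, s5, s6, s8, s9, s11, s12}

Start with {s1, s11}.
From s11 via ε: add s12.
From s12 via ε: add s5.
From s5 via ε: add s0, s9.
From s9 via ε: add s6.
From s6 via ε: add s8.
From s8 via ε: add s4.
No new states can be added; the closed set is {s0, s1, s4, s5, s6, s8, s9, s11, s12}.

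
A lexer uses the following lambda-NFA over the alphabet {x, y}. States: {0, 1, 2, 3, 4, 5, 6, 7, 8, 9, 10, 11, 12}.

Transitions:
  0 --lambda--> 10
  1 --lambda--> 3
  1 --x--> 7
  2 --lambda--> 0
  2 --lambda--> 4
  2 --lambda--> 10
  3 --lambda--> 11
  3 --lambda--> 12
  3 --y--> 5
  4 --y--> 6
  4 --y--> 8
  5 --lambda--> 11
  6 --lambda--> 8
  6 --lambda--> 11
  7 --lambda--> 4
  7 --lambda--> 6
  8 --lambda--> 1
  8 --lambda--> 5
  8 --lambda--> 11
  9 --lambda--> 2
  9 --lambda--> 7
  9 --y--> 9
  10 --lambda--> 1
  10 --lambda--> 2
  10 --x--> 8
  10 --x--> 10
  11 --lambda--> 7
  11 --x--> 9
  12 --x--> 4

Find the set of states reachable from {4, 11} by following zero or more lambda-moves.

Start with {4, 11}.
From 11 via lambda: add 7.
From 7 via lambda: add 6.
From 6 via lambda: add 8.
From 8 via lambda: add 1, 5.
From 1 via lambda: add 3.
From 3 via lambda: add 12.
No new states can be added; the closed set is {1, 3, 4, 5, 6, 7, 8, 11, 12}.

{1, 3, 4, 5, 6, 7, 8, 11, 12}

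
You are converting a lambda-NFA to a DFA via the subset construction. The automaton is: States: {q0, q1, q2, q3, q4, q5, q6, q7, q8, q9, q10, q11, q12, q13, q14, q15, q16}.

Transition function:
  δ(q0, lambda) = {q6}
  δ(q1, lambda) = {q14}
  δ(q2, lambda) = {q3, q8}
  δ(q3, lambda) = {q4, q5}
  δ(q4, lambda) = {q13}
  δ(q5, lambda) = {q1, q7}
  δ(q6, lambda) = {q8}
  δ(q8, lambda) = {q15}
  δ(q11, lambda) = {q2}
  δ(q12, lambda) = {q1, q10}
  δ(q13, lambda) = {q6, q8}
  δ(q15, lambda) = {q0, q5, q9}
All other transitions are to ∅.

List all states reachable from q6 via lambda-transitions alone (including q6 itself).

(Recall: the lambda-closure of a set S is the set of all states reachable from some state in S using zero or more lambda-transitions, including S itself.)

Start with {q6}.
From q6 via lambda: add q8.
From q8 via lambda: add q15.
From q15 via lambda: add q0, q5, q9.
From q5 via lambda: add q1, q7.
From q1 via lambda: add q14.
No new states can be added; the closed set is {q0, q1, q5, q6, q7, q8, q9, q14, q15}.

{q0, q1, q5, q6, q7, q8, q9, q14, q15}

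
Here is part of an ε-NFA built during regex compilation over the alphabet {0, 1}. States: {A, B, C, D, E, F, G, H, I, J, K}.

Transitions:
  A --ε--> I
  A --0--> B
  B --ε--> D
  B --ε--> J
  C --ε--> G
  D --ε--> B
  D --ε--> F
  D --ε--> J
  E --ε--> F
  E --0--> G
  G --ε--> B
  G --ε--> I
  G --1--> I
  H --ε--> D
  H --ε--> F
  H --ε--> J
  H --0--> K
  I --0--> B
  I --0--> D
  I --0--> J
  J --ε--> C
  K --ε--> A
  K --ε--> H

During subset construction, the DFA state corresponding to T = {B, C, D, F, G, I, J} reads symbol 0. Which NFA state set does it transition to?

I on 0 → {B, D, J}.
No 0-transition from B, C, D, F, G, J.
Union after reading 0: {B, D, J}.
Now take the ε-closure:
From D via ε: add F.
From J via ε: add C.
From C via ε: add G.
From G via ε: add I.
No new states can be added; the closed set is {B, C, D, F, G, I, J}.

{B, C, D, F, G, I, J}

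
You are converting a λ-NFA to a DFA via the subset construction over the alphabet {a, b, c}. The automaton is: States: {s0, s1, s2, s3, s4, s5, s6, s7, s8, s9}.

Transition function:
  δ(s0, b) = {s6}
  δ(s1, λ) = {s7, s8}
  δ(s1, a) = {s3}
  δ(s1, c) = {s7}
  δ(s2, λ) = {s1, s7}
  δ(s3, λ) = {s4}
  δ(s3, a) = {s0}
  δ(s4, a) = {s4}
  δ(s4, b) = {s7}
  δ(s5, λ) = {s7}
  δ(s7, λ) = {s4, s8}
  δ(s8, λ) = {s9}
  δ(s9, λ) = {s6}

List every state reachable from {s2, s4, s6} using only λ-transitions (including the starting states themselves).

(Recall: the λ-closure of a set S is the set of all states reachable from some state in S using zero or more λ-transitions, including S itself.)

{s1, s2, s4, s6, s7, s8, s9}

Start with {s2, s4, s6}.
From s2 via λ: add s1, s7.
From s1 via λ: add s8.
From s8 via λ: add s9.
No new states can be added; the closed set is {s1, s2, s4, s6, s7, s8, s9}.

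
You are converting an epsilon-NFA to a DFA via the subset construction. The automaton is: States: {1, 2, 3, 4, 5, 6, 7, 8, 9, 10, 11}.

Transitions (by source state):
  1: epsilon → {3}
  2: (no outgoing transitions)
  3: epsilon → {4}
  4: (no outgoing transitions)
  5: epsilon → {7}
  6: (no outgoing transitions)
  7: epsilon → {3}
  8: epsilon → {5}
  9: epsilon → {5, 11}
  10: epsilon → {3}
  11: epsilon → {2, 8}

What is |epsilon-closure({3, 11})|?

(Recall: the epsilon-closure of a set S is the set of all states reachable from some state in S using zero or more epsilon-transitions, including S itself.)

Start with {3, 11}.
From 3 via epsilon: add 4.
From 11 via epsilon: add 2, 8.
From 8 via epsilon: add 5.
From 5 via epsilon: add 7.
epsilon-closure = {2, 3, 4, 5, 7, 8, 11}, which has 7 states.

7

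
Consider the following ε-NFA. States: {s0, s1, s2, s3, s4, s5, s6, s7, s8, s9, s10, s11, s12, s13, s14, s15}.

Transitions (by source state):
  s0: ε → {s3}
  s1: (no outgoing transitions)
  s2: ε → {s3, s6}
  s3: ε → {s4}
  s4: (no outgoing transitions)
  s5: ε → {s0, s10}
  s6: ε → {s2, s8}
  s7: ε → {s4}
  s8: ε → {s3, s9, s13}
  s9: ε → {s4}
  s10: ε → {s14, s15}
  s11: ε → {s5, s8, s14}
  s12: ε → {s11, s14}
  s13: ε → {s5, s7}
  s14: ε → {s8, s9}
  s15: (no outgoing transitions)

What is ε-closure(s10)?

Start with {s10}.
From s10 via ε: add s14, s15.
From s14 via ε: add s8, s9.
From s8 via ε: add s3, s13.
From s9 via ε: add s4.
From s13 via ε: add s5, s7.
From s5 via ε: add s0.
No new states can be added; the closed set is {s0, s3, s4, s5, s7, s8, s9, s10, s13, s14, s15}.

{s0, s3, s4, s5, s7, s8, s9, s10, s13, s14, s15}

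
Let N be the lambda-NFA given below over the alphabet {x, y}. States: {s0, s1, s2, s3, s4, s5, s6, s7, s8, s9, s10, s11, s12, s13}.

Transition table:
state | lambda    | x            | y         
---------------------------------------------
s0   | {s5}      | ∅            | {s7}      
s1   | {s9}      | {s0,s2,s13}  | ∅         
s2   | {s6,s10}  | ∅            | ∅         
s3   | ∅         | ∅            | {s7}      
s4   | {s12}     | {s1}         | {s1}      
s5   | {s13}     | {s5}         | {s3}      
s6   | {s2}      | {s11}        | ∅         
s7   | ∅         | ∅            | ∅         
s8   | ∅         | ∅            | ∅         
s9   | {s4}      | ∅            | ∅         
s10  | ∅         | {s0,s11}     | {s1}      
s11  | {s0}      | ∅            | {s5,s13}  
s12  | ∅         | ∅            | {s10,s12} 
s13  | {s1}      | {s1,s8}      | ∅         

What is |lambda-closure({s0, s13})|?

7

Start with {s0, s13}.
From s0 via lambda: add s5.
From s13 via lambda: add s1.
From s1 via lambda: add s9.
From s9 via lambda: add s4.
From s4 via lambda: add s12.
lambda-closure = {s0, s1, s4, s5, s9, s12, s13}, which has 7 states.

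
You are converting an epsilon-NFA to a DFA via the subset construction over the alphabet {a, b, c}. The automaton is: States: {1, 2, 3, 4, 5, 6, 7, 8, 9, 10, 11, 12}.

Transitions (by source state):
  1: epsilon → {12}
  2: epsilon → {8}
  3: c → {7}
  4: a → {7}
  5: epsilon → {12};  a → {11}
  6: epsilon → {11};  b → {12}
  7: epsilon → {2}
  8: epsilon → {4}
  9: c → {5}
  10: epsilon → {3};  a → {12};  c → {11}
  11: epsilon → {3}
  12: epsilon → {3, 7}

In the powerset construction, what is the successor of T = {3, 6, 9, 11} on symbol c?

{2, 3, 4, 5, 7, 8, 12}

3 on c → {7}.
9 on c → {5}.
No c-transition from 6, 11.
Union after reading c: {5, 7}.
Now take the epsilon-closure:
From 5 via epsilon: add 12.
From 7 via epsilon: add 2.
From 2 via epsilon: add 8.
From 12 via epsilon: add 3.
From 8 via epsilon: add 4.
No new states can be added; the closed set is {2, 3, 4, 5, 7, 8, 12}.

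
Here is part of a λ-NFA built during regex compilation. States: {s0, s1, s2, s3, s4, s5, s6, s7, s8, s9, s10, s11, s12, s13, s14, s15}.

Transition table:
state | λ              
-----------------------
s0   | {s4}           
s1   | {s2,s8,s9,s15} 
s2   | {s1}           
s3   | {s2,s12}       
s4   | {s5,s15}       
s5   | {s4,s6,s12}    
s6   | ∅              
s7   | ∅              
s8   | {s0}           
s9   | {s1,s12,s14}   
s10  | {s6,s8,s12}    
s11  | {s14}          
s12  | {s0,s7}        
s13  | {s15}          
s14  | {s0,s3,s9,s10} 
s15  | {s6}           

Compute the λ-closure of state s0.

Start with {s0}.
From s0 via λ: add s4.
From s4 via λ: add s5, s15.
From s5 via λ: add s6, s12.
From s12 via λ: add s7.
No new states can be added; the closed set is {s0, s4, s5, s6, s7, s12, s15}.

{s0, s4, s5, s6, s7, s12, s15}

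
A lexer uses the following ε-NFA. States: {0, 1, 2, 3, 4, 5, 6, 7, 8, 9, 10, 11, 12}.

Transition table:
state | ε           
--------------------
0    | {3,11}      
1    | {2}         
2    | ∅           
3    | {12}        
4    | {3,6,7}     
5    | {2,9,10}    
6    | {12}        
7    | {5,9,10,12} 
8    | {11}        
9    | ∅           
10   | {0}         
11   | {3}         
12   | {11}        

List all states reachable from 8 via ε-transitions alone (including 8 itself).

{3, 8, 11, 12}

Start with {8}.
From 8 via ε: add 11.
From 11 via ε: add 3.
From 3 via ε: add 12.
No new states can be added; the closed set is {3, 8, 11, 12}.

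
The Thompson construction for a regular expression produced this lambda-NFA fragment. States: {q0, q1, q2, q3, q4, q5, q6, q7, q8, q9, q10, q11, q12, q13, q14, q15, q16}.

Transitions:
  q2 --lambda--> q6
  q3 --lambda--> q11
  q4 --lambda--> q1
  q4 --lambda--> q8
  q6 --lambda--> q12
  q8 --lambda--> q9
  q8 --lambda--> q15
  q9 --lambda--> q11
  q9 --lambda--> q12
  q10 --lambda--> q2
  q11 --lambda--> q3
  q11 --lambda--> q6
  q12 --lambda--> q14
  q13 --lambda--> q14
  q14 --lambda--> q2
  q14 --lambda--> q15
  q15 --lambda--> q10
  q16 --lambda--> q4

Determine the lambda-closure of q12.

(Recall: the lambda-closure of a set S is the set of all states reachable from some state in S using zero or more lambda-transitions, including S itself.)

{q2, q6, q10, q12, q14, q15}

Start with {q12}.
From q12 via lambda: add q14.
From q14 via lambda: add q2, q15.
From q2 via lambda: add q6.
From q15 via lambda: add q10.
No new states can be added; the closed set is {q2, q6, q10, q12, q14, q15}.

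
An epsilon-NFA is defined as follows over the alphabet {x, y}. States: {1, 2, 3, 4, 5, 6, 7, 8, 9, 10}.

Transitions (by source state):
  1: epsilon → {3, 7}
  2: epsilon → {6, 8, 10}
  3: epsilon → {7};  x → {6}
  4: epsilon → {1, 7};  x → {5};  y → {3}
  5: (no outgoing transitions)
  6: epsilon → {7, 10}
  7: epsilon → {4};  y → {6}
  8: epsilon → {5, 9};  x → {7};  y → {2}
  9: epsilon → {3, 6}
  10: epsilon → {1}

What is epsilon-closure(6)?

Start with {6}.
From 6 via epsilon: add 7, 10.
From 7 via epsilon: add 4.
From 10 via epsilon: add 1.
From 1 via epsilon: add 3.
No new states can be added; the closed set is {1, 3, 4, 6, 7, 10}.

{1, 3, 4, 6, 7, 10}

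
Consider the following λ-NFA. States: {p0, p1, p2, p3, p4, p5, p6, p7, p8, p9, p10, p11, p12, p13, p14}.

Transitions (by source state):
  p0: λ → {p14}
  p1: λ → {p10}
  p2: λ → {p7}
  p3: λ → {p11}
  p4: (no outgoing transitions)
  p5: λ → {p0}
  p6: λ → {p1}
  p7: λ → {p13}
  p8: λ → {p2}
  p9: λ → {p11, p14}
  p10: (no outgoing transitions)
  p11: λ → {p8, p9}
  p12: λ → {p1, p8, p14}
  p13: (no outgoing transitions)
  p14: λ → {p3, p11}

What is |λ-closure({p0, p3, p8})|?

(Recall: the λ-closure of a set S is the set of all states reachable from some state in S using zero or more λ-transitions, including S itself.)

9

Start with {p0, p3, p8}.
From p0 via λ: add p14.
From p3 via λ: add p11.
From p8 via λ: add p2.
From p2 via λ: add p7.
From p11 via λ: add p9.
From p7 via λ: add p13.
λ-closure = {p0, p2, p3, p7, p8, p9, p11, p13, p14}, which has 9 states.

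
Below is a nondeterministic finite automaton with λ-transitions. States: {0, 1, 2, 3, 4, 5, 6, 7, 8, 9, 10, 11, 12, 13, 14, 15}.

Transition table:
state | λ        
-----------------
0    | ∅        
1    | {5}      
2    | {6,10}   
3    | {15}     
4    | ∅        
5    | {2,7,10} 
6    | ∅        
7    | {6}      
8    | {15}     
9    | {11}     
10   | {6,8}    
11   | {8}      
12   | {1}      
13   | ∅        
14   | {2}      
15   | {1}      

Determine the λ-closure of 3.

{1, 2, 3, 5, 6, 7, 8, 10, 15}

Start with {3}.
From 3 via λ: add 15.
From 15 via λ: add 1.
From 1 via λ: add 5.
From 5 via λ: add 2, 7, 10.
From 2 via λ: add 6.
From 10 via λ: add 8.
No new states can be added; the closed set is {1, 2, 3, 5, 6, 7, 8, 10, 15}.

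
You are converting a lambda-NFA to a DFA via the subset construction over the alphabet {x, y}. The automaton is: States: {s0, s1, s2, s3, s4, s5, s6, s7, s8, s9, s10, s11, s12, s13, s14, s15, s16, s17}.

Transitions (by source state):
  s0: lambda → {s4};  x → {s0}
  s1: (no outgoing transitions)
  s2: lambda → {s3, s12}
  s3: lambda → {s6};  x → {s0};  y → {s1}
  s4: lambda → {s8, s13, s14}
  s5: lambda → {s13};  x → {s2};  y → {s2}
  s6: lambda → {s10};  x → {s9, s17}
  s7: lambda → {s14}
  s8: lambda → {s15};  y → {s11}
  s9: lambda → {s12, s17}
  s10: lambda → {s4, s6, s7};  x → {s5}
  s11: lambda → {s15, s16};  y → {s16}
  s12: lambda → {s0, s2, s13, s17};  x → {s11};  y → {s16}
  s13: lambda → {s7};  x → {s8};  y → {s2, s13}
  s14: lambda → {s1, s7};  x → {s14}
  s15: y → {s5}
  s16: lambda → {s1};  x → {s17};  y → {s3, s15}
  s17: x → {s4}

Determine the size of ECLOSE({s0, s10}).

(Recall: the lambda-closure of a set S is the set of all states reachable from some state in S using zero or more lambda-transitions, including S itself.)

Start with {s0, s10}.
From s0 via lambda: add s4.
From s10 via lambda: add s6, s7.
From s4 via lambda: add s8, s13, s14.
From s8 via lambda: add s15.
From s14 via lambda: add s1.
lambda-closure = {s0, s1, s4, s6, s7, s8, s10, s13, s14, s15}, which has 10 states.

10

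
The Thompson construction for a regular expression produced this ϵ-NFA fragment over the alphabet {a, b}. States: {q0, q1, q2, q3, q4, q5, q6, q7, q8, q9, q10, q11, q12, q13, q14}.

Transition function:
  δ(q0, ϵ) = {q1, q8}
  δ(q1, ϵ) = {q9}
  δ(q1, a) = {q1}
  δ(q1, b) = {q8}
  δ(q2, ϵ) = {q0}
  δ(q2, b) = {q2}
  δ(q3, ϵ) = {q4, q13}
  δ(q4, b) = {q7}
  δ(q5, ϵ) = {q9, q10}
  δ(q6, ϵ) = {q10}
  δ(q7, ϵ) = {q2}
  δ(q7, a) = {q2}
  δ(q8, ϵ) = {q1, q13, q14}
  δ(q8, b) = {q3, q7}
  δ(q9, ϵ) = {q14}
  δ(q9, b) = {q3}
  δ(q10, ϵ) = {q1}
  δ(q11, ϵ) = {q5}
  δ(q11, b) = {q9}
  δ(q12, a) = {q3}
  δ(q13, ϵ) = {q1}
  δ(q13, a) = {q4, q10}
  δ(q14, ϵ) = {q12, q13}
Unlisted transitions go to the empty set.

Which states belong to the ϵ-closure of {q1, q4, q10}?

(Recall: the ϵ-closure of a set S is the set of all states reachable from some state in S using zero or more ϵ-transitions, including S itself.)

Start with {q1, q4, q10}.
From q1 via ϵ: add q9.
From q9 via ϵ: add q14.
From q14 via ϵ: add q12, q13.
No new states can be added; the closed set is {q1, q4, q9, q10, q12, q13, q14}.

{q1, q4, q9, q10, q12, q13, q14}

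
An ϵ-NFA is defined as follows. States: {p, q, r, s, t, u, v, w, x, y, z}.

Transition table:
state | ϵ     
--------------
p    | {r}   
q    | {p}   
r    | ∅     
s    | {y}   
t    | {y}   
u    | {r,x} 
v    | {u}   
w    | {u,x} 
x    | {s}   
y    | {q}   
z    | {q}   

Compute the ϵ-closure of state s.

{p, q, r, s, y}

Start with {s}.
From s via ϵ: add y.
From y via ϵ: add q.
From q via ϵ: add p.
From p via ϵ: add r.
No new states can be added; the closed set is {p, q, r, s, y}.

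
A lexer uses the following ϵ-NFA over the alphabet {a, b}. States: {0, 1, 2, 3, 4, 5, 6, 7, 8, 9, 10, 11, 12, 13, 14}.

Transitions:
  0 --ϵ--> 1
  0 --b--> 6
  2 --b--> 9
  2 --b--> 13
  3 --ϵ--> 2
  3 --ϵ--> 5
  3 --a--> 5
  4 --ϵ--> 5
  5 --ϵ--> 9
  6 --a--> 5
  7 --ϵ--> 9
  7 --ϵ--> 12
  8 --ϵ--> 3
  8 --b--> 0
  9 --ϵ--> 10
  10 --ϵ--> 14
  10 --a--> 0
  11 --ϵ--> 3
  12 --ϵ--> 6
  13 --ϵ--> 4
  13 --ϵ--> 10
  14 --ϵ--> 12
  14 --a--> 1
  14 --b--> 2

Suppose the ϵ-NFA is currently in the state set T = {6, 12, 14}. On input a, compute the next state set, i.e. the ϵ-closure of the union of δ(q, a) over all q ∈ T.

{1, 5, 6, 9, 10, 12, 14}

6 on a → {5}.
14 on a → {1}.
No a-transition from 12.
Union after reading a: {1, 5}.
Now take the ϵ-closure:
From 5 via ϵ: add 9.
From 9 via ϵ: add 10.
From 10 via ϵ: add 14.
From 14 via ϵ: add 12.
From 12 via ϵ: add 6.
No new states can be added; the closed set is {1, 5, 6, 9, 10, 12, 14}.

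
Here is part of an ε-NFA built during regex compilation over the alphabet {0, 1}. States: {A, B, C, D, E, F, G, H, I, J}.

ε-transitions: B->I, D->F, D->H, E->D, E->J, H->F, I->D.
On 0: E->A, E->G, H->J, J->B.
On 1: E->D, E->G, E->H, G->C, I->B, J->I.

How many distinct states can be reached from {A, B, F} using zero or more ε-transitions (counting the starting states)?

Start with {A, B, F}.
From B via ε: add I.
From I via ε: add D.
From D via ε: add H.
ε-closure = {A, B, D, F, H, I}, which has 6 states.

6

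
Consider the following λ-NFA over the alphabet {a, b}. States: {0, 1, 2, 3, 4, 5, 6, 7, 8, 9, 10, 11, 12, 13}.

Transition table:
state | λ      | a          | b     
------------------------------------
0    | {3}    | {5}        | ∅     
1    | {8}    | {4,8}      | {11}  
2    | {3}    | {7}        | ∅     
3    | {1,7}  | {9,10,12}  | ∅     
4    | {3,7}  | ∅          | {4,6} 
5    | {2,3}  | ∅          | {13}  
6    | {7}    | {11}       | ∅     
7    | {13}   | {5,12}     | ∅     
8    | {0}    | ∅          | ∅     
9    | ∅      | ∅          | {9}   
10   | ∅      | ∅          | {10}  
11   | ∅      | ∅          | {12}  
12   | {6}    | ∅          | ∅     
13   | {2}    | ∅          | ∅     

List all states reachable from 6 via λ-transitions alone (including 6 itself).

Start with {6}.
From 6 via λ: add 7.
From 7 via λ: add 13.
From 13 via λ: add 2.
From 2 via λ: add 3.
From 3 via λ: add 1.
From 1 via λ: add 8.
From 8 via λ: add 0.
No new states can be added; the closed set is {0, 1, 2, 3, 6, 7, 8, 13}.

{0, 1, 2, 3, 6, 7, 8, 13}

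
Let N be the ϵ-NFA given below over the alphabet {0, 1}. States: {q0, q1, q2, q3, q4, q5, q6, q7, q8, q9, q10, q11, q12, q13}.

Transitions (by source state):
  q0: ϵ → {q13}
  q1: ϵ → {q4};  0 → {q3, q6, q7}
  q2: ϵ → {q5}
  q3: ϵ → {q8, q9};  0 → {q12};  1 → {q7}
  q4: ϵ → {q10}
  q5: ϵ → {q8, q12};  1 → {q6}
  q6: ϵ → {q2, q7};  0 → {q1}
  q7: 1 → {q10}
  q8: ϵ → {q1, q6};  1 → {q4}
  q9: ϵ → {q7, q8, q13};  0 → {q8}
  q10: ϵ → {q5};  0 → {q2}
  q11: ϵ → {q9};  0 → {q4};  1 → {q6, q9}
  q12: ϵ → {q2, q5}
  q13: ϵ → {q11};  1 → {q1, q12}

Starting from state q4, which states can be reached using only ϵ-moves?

Start with {q4}.
From q4 via ϵ: add q10.
From q10 via ϵ: add q5.
From q5 via ϵ: add q8, q12.
From q8 via ϵ: add q1, q6.
From q12 via ϵ: add q2.
From q6 via ϵ: add q7.
No new states can be added; the closed set is {q1, q2, q4, q5, q6, q7, q8, q10, q12}.

{q1, q2, q4, q5, q6, q7, q8, q10, q12}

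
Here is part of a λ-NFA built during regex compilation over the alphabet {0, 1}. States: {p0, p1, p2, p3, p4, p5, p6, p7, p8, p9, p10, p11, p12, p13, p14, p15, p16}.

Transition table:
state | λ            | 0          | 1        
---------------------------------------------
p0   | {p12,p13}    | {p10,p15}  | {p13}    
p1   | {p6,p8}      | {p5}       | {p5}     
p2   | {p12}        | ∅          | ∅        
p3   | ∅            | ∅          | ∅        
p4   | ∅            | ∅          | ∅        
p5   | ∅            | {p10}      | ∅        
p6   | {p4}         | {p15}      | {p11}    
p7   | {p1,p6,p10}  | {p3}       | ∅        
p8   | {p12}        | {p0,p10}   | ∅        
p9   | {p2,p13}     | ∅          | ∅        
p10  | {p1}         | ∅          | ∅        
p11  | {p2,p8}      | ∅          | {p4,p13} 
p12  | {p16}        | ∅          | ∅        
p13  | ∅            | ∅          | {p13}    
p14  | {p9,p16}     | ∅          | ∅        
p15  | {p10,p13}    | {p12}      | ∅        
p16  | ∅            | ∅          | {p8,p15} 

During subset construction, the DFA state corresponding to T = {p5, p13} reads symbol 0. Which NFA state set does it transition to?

p5 on 0 → {p10}.
No 0-transition from p13.
Union after reading 0: {p10}.
Now take the λ-closure:
From p10 via λ: add p1.
From p1 via λ: add p6, p8.
From p6 via λ: add p4.
From p8 via λ: add p12.
From p12 via λ: add p16.
No new states can be added; the closed set is {p1, p4, p6, p8, p10, p12, p16}.

{p1, p4, p6, p8, p10, p12, p16}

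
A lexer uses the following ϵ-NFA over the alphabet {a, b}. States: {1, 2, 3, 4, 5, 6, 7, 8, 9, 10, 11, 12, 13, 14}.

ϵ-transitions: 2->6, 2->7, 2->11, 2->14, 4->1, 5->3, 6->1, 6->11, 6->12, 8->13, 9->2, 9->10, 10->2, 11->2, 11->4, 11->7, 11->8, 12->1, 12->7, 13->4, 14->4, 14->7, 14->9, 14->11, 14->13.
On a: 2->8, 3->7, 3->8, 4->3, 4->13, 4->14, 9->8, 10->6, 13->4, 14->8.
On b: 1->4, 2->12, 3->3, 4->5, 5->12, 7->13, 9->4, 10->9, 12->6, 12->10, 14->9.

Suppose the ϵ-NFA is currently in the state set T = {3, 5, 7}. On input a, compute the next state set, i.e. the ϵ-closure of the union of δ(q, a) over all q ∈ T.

3 on a → {7, 8}.
No a-transition from 5, 7.
Union after reading a: {7, 8}.
Now take the ϵ-closure:
From 8 via ϵ: add 13.
From 13 via ϵ: add 4.
From 4 via ϵ: add 1.
No new states can be added; the closed set is {1, 4, 7, 8, 13}.

{1, 4, 7, 8, 13}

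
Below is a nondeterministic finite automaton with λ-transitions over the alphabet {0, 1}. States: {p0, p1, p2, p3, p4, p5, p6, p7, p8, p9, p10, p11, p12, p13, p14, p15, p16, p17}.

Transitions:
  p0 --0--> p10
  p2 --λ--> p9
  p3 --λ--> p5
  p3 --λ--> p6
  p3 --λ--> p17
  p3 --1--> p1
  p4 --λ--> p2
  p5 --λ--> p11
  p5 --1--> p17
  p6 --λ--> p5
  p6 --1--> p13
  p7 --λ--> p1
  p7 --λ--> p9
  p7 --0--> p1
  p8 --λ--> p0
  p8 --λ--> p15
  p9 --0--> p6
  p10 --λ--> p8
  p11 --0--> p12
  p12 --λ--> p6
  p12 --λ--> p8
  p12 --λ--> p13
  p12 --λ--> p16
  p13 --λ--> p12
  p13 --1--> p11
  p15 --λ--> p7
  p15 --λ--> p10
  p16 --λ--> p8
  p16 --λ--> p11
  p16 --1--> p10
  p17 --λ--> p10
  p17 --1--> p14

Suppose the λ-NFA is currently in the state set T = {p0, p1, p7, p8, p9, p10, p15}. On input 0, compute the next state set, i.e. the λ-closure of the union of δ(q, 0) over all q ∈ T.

p0 on 0 → {p10}.
p7 on 0 → {p1}.
p9 on 0 → {p6}.
No 0-transition from p1, p8, p10, p15.
Union after reading 0: {p1, p6, p10}.
Now take the λ-closure:
From p6 via λ: add p5.
From p10 via λ: add p8.
From p5 via λ: add p11.
From p8 via λ: add p0, p15.
From p15 via λ: add p7.
From p7 via λ: add p9.
No new states can be added; the closed set is {p0, p1, p5, p6, p7, p8, p9, p10, p11, p15}.

{p0, p1, p5, p6, p7, p8, p9, p10, p11, p15}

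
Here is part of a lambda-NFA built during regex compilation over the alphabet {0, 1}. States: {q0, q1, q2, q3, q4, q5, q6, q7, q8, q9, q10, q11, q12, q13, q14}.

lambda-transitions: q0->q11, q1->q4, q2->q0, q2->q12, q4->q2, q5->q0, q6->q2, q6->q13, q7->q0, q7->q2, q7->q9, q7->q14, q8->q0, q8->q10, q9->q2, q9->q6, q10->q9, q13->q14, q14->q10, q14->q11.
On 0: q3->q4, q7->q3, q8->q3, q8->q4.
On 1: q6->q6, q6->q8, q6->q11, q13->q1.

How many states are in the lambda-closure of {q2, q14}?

Start with {q2, q14}.
From q2 via lambda: add q0, q12.
From q14 via lambda: add q10, q11.
From q10 via lambda: add q9.
From q9 via lambda: add q6.
From q6 via lambda: add q13.
lambda-closure = {q0, q2, q6, q9, q10, q11, q12, q13, q14}, which has 9 states.

9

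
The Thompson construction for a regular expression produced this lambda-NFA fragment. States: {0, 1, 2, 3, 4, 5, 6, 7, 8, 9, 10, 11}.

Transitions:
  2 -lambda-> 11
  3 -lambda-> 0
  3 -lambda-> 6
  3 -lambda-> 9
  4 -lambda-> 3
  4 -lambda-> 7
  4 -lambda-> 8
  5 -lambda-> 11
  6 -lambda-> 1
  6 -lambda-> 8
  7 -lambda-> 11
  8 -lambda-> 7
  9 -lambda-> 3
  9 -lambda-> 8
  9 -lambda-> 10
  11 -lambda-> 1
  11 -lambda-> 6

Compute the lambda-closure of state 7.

{1, 6, 7, 8, 11}

Start with {7}.
From 7 via lambda: add 11.
From 11 via lambda: add 1, 6.
From 6 via lambda: add 8.
No new states can be added; the closed set is {1, 6, 7, 8, 11}.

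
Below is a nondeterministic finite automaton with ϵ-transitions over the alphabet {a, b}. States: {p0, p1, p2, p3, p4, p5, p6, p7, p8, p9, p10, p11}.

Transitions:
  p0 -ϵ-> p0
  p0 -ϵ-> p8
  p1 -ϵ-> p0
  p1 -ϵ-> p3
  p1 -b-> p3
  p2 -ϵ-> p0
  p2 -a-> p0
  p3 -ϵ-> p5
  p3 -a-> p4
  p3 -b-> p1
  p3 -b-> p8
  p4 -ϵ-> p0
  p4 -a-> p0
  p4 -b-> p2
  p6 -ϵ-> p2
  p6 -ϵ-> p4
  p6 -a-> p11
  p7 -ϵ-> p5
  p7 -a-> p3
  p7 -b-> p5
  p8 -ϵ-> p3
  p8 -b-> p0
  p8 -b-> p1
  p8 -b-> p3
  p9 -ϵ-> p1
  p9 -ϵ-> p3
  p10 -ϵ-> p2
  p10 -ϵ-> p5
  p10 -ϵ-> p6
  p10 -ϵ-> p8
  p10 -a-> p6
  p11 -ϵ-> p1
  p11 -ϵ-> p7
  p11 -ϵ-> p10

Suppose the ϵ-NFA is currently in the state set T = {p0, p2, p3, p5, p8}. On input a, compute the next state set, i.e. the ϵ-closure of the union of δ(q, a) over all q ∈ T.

{p0, p3, p4, p5, p8}

p2 on a → {p0}.
p3 on a → {p4}.
No a-transition from p0, p5, p8.
Union after reading a: {p0, p4}.
Now take the ϵ-closure:
From p0 via ϵ: add p8.
From p8 via ϵ: add p3.
From p3 via ϵ: add p5.
No new states can be added; the closed set is {p0, p3, p4, p5, p8}.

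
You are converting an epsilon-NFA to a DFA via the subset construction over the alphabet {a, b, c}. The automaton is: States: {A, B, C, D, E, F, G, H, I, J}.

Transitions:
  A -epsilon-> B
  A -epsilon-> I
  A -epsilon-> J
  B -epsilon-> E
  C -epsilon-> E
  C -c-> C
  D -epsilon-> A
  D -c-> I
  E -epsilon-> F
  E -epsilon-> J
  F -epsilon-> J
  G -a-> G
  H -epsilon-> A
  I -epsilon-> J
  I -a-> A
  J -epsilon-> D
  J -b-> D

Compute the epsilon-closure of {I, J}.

{A, B, D, E, F, I, J}

Start with {I, J}.
From J via epsilon: add D.
From D via epsilon: add A.
From A via epsilon: add B.
From B via epsilon: add E.
From E via epsilon: add F.
No new states can be added; the closed set is {A, B, D, E, F, I, J}.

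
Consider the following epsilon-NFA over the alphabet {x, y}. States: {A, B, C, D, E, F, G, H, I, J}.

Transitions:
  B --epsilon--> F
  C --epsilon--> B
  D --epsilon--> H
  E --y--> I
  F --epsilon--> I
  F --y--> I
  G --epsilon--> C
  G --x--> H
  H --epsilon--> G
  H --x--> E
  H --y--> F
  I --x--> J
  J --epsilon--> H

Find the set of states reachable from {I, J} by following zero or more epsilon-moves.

Start with {I, J}.
From J via epsilon: add H.
From H via epsilon: add G.
From G via epsilon: add C.
From C via epsilon: add B.
From B via epsilon: add F.
No new states can be added; the closed set is {B, C, F, G, H, I, J}.

{B, C, F, G, H, I, J}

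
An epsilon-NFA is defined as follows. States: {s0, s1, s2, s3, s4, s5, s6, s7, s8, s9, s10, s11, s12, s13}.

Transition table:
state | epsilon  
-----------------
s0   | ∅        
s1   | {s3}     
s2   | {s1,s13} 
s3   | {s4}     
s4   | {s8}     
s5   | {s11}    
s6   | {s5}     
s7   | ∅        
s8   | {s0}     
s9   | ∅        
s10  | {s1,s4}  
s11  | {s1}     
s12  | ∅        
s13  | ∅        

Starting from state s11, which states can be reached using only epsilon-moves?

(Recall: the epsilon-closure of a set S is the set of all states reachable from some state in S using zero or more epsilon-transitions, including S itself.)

Start with {s11}.
From s11 via epsilon: add s1.
From s1 via epsilon: add s3.
From s3 via epsilon: add s4.
From s4 via epsilon: add s8.
From s8 via epsilon: add s0.
No new states can be added; the closed set is {s0, s1, s3, s4, s8, s11}.

{s0, s1, s3, s4, s8, s11}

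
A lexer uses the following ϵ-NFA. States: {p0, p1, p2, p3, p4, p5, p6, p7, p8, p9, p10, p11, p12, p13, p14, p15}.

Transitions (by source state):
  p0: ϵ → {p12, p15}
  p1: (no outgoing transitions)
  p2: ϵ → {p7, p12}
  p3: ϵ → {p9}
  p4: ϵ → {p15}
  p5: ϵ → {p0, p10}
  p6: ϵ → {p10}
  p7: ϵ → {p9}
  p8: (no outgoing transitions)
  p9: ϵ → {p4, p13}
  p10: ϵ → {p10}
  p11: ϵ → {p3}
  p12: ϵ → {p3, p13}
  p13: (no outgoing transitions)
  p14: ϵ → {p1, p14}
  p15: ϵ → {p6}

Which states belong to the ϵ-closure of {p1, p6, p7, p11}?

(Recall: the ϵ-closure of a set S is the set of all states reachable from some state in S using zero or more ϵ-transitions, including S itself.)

{p1, p3, p4, p6, p7, p9, p10, p11, p13, p15}

Start with {p1, p6, p7, p11}.
From p6 via ϵ: add p10.
From p7 via ϵ: add p9.
From p11 via ϵ: add p3.
From p9 via ϵ: add p4, p13.
From p4 via ϵ: add p15.
No new states can be added; the closed set is {p1, p3, p4, p6, p7, p9, p10, p11, p13, p15}.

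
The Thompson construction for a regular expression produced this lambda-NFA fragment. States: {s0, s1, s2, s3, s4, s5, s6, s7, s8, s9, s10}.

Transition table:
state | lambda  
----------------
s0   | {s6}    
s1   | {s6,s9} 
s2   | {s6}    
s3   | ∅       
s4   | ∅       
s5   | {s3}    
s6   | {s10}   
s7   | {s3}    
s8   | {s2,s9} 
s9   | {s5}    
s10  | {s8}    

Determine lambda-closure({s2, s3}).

{s2, s3, s5, s6, s8, s9, s10}

Start with {s2, s3}.
From s2 via lambda: add s6.
From s6 via lambda: add s10.
From s10 via lambda: add s8.
From s8 via lambda: add s9.
From s9 via lambda: add s5.
No new states can be added; the closed set is {s2, s3, s5, s6, s8, s9, s10}.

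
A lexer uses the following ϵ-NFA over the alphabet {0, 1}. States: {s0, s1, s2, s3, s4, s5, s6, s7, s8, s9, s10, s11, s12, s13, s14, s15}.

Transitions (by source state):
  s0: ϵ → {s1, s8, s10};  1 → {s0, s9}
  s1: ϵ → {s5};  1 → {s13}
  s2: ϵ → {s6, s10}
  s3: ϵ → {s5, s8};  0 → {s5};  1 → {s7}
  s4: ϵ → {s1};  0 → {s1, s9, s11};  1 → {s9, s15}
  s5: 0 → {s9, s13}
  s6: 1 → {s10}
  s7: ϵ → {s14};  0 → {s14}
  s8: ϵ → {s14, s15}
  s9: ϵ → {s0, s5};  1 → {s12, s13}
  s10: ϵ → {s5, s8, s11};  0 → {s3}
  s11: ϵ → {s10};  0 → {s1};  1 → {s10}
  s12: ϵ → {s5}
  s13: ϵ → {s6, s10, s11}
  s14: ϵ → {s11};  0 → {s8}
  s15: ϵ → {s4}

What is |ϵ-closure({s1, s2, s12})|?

Start with {s1, s2, s12}.
From s1 via ϵ: add s5.
From s2 via ϵ: add s6, s10.
From s10 via ϵ: add s8, s11.
From s8 via ϵ: add s14, s15.
From s15 via ϵ: add s4.
ϵ-closure = {s1, s2, s4, s5, s6, s8, s10, s11, s12, s14, s15}, which has 11 states.

11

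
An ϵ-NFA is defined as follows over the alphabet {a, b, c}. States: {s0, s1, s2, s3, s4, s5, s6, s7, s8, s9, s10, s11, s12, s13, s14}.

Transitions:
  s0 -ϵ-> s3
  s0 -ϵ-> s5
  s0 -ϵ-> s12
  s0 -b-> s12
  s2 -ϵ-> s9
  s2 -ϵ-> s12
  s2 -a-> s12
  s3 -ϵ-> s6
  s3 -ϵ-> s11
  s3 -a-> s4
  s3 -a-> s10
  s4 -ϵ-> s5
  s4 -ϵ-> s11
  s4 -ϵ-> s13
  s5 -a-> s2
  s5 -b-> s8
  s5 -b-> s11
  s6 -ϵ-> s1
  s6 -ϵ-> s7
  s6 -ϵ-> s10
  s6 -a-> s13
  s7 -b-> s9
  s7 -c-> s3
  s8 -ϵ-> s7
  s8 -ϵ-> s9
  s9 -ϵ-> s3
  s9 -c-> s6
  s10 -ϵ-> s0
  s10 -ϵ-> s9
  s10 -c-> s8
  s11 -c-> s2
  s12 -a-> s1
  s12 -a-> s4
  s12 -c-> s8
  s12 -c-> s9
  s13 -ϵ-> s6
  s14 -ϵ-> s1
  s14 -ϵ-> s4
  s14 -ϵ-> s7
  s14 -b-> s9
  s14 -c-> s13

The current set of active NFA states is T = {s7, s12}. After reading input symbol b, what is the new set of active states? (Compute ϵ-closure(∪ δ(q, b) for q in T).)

s7 on b → {s9}.
No b-transition from s12.
Union after reading b: {s9}.
Now take the ϵ-closure:
From s9 via ϵ: add s3.
From s3 via ϵ: add s6, s11.
From s6 via ϵ: add s1, s7, s10.
From s10 via ϵ: add s0.
From s0 via ϵ: add s5, s12.
No new states can be added; the closed set is {s0, s1, s3, s5, s6, s7, s9, s10, s11, s12}.

{s0, s1, s3, s5, s6, s7, s9, s10, s11, s12}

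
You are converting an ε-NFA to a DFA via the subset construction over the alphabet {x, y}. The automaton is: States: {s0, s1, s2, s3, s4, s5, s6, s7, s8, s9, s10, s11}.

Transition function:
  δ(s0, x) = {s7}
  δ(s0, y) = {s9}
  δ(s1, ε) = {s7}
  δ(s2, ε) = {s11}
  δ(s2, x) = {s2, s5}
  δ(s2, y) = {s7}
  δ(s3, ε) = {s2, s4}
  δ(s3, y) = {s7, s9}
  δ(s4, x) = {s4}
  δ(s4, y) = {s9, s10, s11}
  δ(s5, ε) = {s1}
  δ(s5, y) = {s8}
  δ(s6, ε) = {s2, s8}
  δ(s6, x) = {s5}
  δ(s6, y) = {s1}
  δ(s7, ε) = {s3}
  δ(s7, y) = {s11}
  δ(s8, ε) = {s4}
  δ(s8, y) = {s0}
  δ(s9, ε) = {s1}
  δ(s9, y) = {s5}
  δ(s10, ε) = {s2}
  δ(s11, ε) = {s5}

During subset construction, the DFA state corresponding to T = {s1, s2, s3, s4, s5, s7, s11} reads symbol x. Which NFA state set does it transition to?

s2 on x → {s2, s5}.
s4 on x → {s4}.
No x-transition from s1, s3, s5, s7, s11.
Union after reading x: {s2, s4, s5}.
Now take the ε-closure:
From s2 via ε: add s11.
From s5 via ε: add s1.
From s1 via ε: add s7.
From s7 via ε: add s3.
No new states can be added; the closed set is {s1, s2, s3, s4, s5, s7, s11}.

{s1, s2, s3, s4, s5, s7, s11}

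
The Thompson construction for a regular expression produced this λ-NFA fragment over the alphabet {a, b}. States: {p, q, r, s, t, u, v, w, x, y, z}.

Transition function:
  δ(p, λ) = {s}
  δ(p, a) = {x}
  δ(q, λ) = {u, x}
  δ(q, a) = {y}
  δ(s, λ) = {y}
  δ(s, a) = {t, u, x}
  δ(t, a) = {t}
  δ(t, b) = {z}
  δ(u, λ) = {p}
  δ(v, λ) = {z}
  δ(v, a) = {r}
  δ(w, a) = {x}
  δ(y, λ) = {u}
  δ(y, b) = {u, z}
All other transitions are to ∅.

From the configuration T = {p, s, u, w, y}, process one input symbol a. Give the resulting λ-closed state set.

{p, s, t, u, x, y}

p on a → {x}.
s on a → {t, u, x}.
w on a → {x}.
No a-transition from u, y.
Union after reading a: {t, u, x}.
Now take the λ-closure:
From u via λ: add p.
From p via λ: add s.
From s via λ: add y.
No new states can be added; the closed set is {p, s, t, u, x, y}.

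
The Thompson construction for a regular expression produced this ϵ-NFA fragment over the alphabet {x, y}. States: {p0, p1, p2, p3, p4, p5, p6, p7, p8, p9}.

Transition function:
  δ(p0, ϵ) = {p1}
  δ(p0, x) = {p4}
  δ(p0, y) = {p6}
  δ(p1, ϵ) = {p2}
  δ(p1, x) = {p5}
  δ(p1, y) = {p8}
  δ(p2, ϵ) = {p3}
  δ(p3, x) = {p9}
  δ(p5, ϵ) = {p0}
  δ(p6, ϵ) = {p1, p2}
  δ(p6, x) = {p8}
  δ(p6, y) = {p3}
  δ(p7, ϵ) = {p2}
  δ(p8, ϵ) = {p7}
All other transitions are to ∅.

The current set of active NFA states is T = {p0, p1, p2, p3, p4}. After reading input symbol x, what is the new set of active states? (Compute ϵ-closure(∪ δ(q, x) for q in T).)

{p0, p1, p2, p3, p4, p5, p9}

p0 on x → {p4}.
p1 on x → {p5}.
p3 on x → {p9}.
No x-transition from p2, p4.
Union after reading x: {p4, p5, p9}.
Now take the ϵ-closure:
From p5 via ϵ: add p0.
From p0 via ϵ: add p1.
From p1 via ϵ: add p2.
From p2 via ϵ: add p3.
No new states can be added; the closed set is {p0, p1, p2, p3, p4, p5, p9}.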